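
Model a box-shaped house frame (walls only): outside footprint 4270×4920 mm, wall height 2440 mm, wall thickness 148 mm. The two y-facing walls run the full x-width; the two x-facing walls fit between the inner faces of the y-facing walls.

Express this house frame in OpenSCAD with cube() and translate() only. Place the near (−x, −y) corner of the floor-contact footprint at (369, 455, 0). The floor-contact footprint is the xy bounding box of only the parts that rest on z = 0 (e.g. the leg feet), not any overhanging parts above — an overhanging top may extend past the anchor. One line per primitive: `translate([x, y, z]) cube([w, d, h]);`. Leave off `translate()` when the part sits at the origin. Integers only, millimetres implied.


translate([369, 455, 0]) cube([4270, 148, 2440]);
translate([369, 5227, 0]) cube([4270, 148, 2440]);
translate([369, 603, 0]) cube([148, 4624, 2440]);
translate([4491, 603, 0]) cube([148, 4624, 2440]);


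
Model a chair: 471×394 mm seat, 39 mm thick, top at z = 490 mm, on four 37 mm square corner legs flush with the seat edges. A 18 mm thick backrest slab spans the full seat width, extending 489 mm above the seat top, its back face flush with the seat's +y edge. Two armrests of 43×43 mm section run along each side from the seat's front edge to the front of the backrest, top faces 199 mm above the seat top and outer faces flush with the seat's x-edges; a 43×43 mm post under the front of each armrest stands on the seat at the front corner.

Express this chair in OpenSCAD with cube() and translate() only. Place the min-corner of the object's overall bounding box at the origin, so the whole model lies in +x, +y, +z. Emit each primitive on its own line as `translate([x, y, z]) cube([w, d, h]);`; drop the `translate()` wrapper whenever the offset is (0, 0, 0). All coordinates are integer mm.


translate([0, 0, 451]) cube([471, 394, 39]);
cube([37, 37, 451]);
translate([434, 0, 0]) cube([37, 37, 451]);
translate([0, 357, 0]) cube([37, 37, 451]);
translate([434, 357, 0]) cube([37, 37, 451]);
translate([0, 376, 490]) cube([471, 18, 489]);
translate([0, 0, 646]) cube([43, 376, 43]);
translate([428, 0, 646]) cube([43, 376, 43]);
translate([0, 0, 490]) cube([43, 43, 156]);
translate([428, 0, 490]) cube([43, 43, 156]);


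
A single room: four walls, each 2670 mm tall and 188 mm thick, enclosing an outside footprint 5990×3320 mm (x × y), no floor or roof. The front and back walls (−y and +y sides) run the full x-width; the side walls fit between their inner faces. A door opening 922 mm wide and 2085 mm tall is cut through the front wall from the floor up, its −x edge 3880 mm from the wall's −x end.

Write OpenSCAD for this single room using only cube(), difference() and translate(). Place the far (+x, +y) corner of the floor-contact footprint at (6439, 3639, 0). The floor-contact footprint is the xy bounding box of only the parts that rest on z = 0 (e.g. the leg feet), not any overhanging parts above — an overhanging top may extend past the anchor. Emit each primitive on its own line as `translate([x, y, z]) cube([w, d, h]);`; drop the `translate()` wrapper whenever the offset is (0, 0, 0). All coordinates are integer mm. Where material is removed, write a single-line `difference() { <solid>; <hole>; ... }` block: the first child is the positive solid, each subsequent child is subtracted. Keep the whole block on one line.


difference() { translate([449, 319, 0]) cube([5990, 188, 2670]); translate([4329, 319, 0]) cube([922, 188, 2085]); }
translate([449, 3451, 0]) cube([5990, 188, 2670]);
translate([449, 507, 0]) cube([188, 2944, 2670]);
translate([6251, 507, 0]) cube([188, 2944, 2670]);


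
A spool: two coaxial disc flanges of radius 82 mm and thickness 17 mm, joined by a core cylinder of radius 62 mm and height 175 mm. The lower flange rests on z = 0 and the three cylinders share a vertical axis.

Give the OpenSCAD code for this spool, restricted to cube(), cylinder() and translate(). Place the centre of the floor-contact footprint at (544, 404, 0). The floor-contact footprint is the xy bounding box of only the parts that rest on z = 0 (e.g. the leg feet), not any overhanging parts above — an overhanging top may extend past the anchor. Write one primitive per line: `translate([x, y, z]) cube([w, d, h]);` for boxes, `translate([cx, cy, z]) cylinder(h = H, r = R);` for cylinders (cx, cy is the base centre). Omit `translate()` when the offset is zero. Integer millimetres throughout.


translate([544, 404, 0]) cylinder(h = 17, r = 82);
translate([544, 404, 17]) cylinder(h = 175, r = 62);
translate([544, 404, 192]) cylinder(h = 17, r = 82);


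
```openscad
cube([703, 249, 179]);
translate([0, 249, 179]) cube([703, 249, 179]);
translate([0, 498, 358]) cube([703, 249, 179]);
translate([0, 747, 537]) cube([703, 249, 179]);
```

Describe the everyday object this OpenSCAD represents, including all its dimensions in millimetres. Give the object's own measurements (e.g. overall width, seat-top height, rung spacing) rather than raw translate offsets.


A straight staircase of 4 solid steps. Each step is 703 mm wide (x), 249 mm deep (y, the going) and 179 mm tall (the rise). The first step rests on the floor; each subsequent step sits one going further in +y and one rise higher in +z, directly behind and above the previous step with no overlap.


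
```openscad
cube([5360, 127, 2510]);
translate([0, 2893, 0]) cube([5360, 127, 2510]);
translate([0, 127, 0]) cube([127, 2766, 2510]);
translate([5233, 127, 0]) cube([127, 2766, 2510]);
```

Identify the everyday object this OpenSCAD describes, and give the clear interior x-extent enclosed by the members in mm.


A house (or room) frame. The interior width is 5106 mm.

Four 2510 mm walls enclosing a rectangle with no floor or roof — a room or house frame. Outside width is 5360 mm and wall thickness is 127 mm, so the interior width is 5360 − 2 × 127 = 5106 mm.


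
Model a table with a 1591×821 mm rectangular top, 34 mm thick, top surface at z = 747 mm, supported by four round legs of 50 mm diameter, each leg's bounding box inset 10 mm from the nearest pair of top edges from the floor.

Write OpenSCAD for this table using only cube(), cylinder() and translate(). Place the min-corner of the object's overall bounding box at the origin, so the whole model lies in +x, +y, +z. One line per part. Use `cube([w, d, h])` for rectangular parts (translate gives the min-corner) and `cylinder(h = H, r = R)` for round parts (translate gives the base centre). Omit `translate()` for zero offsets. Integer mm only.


// leg_h = 747 - 34 = 713
translate([0, 0, 713]) cube([1591, 821, 34]);
translate([35, 35, 0]) cylinder(h = 713, r = 25);
translate([1556, 35, 0]) cylinder(h = 713, r = 25);
translate([35, 786, 0]) cylinder(h = 713, r = 25);
translate([1556, 786, 0]) cylinder(h = 713, r = 25);


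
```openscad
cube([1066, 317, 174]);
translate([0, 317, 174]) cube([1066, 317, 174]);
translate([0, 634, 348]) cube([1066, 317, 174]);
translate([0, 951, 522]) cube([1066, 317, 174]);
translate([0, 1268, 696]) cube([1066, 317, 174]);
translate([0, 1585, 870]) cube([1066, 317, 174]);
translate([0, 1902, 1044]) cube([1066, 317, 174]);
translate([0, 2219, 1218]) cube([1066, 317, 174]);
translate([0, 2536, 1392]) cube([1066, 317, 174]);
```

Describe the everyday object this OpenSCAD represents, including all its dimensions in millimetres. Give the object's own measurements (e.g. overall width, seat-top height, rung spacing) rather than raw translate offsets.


A straight staircase of 9 solid steps. Each step is 1066 mm wide (x), 317 mm deep (y, the going) and 174 mm tall (the rise). The first step rests on the floor; each subsequent step sits one going further in +y and one rise higher in +z, directly behind and above the previous step with no overlap.


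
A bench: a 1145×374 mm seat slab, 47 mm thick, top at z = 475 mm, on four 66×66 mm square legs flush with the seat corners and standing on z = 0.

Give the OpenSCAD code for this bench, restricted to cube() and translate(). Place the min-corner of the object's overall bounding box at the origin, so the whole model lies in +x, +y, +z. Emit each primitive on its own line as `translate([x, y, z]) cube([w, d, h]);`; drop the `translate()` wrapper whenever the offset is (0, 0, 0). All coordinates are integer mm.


translate([0, 0, 428]) cube([1145, 374, 47]);
cube([66, 66, 428]);
translate([0, 308, 0]) cube([66, 66, 428]);
translate([1079, 0, 0]) cube([66, 66, 428]);
translate([1079, 308, 0]) cube([66, 66, 428]);


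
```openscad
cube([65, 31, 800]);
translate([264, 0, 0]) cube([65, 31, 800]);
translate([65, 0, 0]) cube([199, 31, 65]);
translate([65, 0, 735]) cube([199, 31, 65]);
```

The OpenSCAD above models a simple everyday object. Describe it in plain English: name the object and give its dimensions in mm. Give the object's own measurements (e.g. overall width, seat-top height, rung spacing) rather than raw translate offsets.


A rectangular picture frame lying in the x–z plane (depth along y). The opening is 199 mm wide (x) by 670 mm tall (z), surrounded by a border 65 mm wide on all four sides. The frame is 31 mm deep and is made of two full-height vertical stiles with two horizontal rails fitted between them.


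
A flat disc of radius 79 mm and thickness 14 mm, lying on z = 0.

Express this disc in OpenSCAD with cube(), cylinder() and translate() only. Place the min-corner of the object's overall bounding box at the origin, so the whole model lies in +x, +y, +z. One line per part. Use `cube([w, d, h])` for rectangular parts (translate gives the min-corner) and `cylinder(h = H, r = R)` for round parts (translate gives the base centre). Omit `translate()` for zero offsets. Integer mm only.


translate([79, 79, 0]) cylinder(h = 14, r = 79);


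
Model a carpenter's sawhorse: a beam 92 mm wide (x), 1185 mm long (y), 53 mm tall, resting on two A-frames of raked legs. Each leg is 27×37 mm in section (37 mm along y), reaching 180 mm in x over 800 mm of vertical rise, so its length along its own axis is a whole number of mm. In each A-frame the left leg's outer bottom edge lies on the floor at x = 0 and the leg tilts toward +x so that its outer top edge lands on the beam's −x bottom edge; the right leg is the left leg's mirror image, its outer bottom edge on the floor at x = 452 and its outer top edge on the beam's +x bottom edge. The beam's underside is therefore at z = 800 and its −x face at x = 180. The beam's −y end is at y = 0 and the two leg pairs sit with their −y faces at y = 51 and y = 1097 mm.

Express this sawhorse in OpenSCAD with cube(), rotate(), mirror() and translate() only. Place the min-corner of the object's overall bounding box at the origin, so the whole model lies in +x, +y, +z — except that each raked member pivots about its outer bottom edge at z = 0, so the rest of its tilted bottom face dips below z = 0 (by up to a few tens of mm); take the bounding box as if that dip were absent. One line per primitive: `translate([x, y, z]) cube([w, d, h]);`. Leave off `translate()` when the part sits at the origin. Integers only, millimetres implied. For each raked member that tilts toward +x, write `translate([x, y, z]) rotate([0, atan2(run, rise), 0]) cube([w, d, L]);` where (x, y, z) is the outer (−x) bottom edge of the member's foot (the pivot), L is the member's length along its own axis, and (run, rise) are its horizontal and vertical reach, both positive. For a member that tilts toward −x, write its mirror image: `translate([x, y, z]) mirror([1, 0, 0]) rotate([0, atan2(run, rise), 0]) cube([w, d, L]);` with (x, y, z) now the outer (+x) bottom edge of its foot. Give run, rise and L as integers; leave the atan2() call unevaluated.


translate([180, 0, 800]) cube([92, 1185, 53]);
translate([0, 51, 0]) rotate([0, atan2(180, 800), 0]) cube([27, 37, 820]);
translate([452, 51, 0]) mirror([1, 0, 0]) rotate([0, atan2(180, 800), 0]) cube([27, 37, 820]);
translate([0, 1097, 0]) rotate([0, atan2(180, 800), 0]) cube([27, 37, 820]);
translate([452, 1097, 0]) mirror([1, 0, 0]) rotate([0, atan2(180, 800), 0]) cube([27, 37, 820]);


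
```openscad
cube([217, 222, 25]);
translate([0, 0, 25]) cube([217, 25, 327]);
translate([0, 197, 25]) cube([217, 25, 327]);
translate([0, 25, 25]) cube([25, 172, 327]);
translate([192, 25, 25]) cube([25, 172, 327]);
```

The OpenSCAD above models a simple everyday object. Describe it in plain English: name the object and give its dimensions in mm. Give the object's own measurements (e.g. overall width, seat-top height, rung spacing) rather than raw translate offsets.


An open-topped rectangular box: outside dimensions 217×222×352 mm, with a uniform wall and base thickness of 25 mm. The base is a full 217×222 slab on the floor; four walls sit on top of the base. The front and back walls (the −y and +y sides) span the full width; the two side walls fit between them.


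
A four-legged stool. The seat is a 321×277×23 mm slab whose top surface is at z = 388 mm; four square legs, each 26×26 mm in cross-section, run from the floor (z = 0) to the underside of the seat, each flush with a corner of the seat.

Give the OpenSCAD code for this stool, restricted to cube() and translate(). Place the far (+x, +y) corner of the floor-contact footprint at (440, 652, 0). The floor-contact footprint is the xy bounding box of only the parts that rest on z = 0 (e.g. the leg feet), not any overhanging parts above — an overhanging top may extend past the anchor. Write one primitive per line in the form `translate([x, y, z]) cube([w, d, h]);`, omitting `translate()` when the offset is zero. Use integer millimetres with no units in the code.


// leg_h = 388 - 23 = 365
translate([119, 375, 365]) cube([321, 277, 23]);
translate([119, 375, 0]) cube([26, 26, 365]);
translate([414, 375, 0]) cube([26, 26, 365]);
translate([119, 626, 0]) cube([26, 26, 365]);
translate([414, 626, 0]) cube([26, 26, 365]);


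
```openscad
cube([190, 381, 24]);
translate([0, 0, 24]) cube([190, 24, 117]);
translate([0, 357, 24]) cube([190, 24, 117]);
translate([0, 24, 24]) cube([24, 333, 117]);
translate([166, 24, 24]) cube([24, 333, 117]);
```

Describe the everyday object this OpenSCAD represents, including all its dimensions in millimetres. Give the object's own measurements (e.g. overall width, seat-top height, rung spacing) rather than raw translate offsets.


An open-topped rectangular box: outside dimensions 190×381×141 mm, with a uniform wall and base thickness of 24 mm. The base is a full 190×381 slab on the floor; four walls sit on top of the base. The front and back walls (the −y and +y sides) span the full width; the two side walls fit between them.


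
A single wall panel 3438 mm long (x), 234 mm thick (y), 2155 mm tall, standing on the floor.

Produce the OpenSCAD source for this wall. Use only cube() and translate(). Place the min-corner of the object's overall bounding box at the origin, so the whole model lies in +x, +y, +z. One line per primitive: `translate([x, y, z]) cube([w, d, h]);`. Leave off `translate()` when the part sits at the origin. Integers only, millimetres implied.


cube([3438, 234, 2155]);


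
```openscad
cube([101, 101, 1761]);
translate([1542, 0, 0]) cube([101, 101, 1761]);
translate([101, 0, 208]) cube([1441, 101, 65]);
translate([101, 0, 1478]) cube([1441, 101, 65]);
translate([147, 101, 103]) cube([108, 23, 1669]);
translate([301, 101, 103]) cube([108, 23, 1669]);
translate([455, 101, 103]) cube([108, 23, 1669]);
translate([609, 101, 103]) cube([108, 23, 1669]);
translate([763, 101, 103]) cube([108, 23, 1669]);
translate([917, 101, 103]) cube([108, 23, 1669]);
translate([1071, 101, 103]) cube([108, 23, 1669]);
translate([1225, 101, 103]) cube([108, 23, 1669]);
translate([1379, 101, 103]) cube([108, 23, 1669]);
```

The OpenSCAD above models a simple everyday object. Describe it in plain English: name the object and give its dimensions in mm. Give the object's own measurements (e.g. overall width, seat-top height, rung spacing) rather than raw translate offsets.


A fence section. Two 101×101 mm posts, 1761 mm tall, stand on the floor with a clear span of 1441 mm between their inner faces. Two horizontal rails of 101×65 mm section span the gap between the posts with their undersides at z = 208 mm and z = 1478 mm, flush with the posts' −y face. 9 pickets, each 108 mm wide, 23 mm thick and 1669 mm tall, are fixed to the +y face of the rails with their bottoms at z = 103 mm, spaced across the span with a 46 mm gap after the −x post and between neighbouring pickets, with 55 mm left before the +x post.


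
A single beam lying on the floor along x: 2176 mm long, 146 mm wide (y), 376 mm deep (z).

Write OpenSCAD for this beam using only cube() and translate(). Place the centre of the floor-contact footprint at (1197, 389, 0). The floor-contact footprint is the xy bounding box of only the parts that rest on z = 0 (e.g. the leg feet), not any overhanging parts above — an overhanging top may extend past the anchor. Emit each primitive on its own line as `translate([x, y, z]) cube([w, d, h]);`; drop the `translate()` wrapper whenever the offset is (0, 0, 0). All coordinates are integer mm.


translate([109, 316, 0]) cube([2176, 146, 376]);


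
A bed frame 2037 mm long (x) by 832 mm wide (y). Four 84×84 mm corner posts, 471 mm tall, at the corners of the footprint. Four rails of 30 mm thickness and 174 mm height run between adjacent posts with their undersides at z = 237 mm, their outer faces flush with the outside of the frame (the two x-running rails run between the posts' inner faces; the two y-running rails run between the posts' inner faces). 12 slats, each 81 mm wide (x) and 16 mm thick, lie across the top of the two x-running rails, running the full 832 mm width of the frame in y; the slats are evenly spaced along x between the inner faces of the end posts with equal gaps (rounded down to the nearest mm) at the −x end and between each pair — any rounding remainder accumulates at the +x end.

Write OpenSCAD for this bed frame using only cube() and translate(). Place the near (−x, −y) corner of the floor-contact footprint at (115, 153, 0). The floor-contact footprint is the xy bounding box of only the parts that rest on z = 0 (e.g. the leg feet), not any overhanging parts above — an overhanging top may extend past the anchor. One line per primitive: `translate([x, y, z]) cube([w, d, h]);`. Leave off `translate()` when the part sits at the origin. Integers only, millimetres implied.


translate([115, 153, 0]) cube([84, 84, 471]);
translate([115, 901, 0]) cube([84, 84, 471]);
translate([2068, 153, 0]) cube([84, 84, 471]);
translate([2068, 901, 0]) cube([84, 84, 471]);
translate([199, 153, 237]) cube([1869, 30, 174]);
translate([199, 955, 237]) cube([1869, 30, 174]);
translate([115, 237, 237]) cube([30, 664, 174]);
translate([2122, 237, 237]) cube([30, 664, 174]);
translate([268, 153, 411]) cube([81, 832, 16]);
translate([418, 153, 411]) cube([81, 832, 16]);
translate([568, 153, 411]) cube([81, 832, 16]);
translate([718, 153, 411]) cube([81, 832, 16]);
translate([868, 153, 411]) cube([81, 832, 16]);
translate([1018, 153, 411]) cube([81, 832, 16]);
translate([1168, 153, 411]) cube([81, 832, 16]);
translate([1318, 153, 411]) cube([81, 832, 16]);
translate([1468, 153, 411]) cube([81, 832, 16]);
translate([1618, 153, 411]) cube([81, 832, 16]);
translate([1768, 153, 411]) cube([81, 832, 16]);
translate([1918, 153, 411]) cube([81, 832, 16]);


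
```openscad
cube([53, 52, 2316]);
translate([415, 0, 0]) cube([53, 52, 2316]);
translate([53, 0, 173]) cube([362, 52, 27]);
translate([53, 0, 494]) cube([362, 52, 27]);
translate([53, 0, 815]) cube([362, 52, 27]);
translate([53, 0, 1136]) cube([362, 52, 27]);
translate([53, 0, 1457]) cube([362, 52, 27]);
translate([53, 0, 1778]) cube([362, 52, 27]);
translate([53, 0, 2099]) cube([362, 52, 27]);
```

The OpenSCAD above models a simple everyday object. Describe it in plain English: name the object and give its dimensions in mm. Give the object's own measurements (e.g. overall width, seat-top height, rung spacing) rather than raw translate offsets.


A straight ladder. Two 53×52 mm vertical rails, 2316 mm tall, stand 468 mm apart (outside-to-outside) with their front faces coplanar on the −y side. 7 rungs, each 52 mm deep and 27 mm tall, span between the inner faces of the rails, front faces flush with the rails. The lowest rung's underside is at z = 173 mm and rungs are spaced 321 mm apart (underside to underside).


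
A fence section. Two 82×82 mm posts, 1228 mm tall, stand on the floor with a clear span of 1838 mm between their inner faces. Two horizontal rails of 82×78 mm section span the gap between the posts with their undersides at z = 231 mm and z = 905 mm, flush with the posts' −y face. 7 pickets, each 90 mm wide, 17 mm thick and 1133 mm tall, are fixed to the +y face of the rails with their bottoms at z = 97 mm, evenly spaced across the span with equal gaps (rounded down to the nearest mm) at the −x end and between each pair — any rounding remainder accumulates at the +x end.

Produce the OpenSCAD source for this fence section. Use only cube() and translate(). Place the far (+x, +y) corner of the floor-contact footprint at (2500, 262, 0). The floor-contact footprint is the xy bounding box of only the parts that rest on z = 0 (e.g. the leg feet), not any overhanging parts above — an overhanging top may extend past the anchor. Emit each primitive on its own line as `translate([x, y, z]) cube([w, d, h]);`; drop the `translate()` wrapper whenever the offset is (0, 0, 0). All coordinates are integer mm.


translate([498, 180, 0]) cube([82, 82, 1228]);
translate([2418, 180, 0]) cube([82, 82, 1228]);
translate([580, 180, 231]) cube([1838, 82, 78]);
translate([580, 180, 905]) cube([1838, 82, 78]);
translate([731, 262, 97]) cube([90, 17, 1133]);
translate([972, 262, 97]) cube([90, 17, 1133]);
translate([1213, 262, 97]) cube([90, 17, 1133]);
translate([1454, 262, 97]) cube([90, 17, 1133]);
translate([1695, 262, 97]) cube([90, 17, 1133]);
translate([1936, 262, 97]) cube([90, 17, 1133]);
translate([2177, 262, 97]) cube([90, 17, 1133]);


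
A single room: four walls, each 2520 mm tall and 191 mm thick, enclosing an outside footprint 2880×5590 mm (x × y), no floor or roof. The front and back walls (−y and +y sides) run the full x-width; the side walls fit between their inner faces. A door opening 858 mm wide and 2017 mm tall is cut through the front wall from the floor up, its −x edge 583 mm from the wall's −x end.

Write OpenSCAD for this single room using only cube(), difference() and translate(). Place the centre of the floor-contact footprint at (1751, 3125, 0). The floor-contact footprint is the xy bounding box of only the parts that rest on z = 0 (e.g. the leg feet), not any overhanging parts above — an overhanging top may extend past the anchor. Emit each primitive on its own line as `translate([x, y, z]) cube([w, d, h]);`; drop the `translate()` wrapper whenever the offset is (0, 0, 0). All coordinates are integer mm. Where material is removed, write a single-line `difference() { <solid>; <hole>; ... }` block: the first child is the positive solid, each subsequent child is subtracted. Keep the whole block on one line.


difference() { translate([311, 330, 0]) cube([2880, 191, 2520]); translate([894, 330, 0]) cube([858, 191, 2017]); }
translate([311, 5729, 0]) cube([2880, 191, 2520]);
translate([311, 521, 0]) cube([191, 5208, 2520]);
translate([3000, 521, 0]) cube([191, 5208, 2520]);


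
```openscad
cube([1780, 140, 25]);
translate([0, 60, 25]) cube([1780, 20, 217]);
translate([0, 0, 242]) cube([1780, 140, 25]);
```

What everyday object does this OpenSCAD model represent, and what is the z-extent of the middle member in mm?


An I-beam. The web height is 217 mm.

Two wide flanges with a thin centred web — an I-beam. Overall 267 mm minus two 25 mm flanges gives a web of 267 − 2·25 = 217 mm.


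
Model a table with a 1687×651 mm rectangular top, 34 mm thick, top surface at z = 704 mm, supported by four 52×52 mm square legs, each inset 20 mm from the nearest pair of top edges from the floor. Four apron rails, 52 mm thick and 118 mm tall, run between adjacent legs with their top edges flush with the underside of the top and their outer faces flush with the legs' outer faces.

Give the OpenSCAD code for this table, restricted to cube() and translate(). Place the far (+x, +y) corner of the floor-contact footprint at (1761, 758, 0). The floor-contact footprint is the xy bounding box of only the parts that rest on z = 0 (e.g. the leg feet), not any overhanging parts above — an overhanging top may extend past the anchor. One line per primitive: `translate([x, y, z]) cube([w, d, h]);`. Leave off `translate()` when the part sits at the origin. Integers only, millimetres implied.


translate([94, 127, 670]) cube([1687, 651, 34]);
translate([114, 147, 0]) cube([52, 52, 670]);
translate([1709, 147, 0]) cube([52, 52, 670]);
translate([114, 706, 0]) cube([52, 52, 670]);
translate([1709, 706, 0]) cube([52, 52, 670]);
translate([166, 147, 552]) cube([1543, 52, 118]);
translate([166, 706, 552]) cube([1543, 52, 118]);
translate([114, 199, 552]) cube([52, 507, 118]);
translate([1709, 199, 552]) cube([52, 507, 118]);


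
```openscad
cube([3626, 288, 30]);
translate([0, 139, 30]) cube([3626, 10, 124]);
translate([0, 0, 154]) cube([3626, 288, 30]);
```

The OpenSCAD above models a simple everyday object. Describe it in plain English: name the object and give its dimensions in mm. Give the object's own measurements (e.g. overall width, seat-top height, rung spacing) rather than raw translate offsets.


An I-beam lying along x, 3626 mm long. Overall section height 184 mm. Two flanges 288 mm wide (y) and 30 mm thick, one on the floor and one at the top; a web 10 mm thick runs between them, centred on the flange width.


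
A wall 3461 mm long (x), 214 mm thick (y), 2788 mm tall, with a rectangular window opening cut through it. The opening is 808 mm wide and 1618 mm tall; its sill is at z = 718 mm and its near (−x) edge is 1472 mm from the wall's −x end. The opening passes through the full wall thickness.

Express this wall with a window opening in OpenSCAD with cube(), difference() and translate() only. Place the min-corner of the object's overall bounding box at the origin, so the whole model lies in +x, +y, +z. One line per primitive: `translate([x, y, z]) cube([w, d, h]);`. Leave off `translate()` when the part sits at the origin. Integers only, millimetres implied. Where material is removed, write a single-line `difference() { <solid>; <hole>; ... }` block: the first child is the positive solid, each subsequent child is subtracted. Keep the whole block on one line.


difference() { cube([3461, 214, 2788]); translate([1472, 0, 718]) cube([808, 214, 1618]); }


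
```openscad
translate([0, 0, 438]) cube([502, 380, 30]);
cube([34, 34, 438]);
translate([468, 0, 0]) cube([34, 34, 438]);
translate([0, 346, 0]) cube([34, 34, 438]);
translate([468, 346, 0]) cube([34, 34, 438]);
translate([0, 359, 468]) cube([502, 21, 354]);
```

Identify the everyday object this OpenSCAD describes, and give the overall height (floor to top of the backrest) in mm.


A chair. The overall height is 822 mm.

A slab on four corner posts with a tall panel at the back — a chair. The seat slab sits at z = 438 with thickness 30, and the 354 mm backrest starts at the seat top, so the overall height is 438 + 30 + 354 = 822 mm.


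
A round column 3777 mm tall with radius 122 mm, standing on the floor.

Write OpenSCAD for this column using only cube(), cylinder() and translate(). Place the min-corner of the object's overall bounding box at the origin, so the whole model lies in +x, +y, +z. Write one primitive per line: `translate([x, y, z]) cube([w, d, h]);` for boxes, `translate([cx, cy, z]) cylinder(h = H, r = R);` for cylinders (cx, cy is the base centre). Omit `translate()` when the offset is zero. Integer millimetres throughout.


translate([122, 122, 0]) cylinder(h = 3777, r = 122);


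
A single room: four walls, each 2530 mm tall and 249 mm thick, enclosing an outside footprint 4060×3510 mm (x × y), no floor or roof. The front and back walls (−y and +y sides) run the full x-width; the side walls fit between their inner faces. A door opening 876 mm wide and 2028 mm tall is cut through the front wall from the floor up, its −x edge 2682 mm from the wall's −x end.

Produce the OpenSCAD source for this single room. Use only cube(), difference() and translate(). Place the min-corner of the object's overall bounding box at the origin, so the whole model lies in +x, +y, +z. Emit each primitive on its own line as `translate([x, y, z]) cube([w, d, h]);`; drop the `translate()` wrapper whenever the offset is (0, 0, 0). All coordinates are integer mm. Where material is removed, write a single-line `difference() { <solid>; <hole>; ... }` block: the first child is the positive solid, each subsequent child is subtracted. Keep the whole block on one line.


difference() { cube([4060, 249, 2530]); translate([2682, 0, 0]) cube([876, 249, 2028]); }
translate([0, 3261, 0]) cube([4060, 249, 2530]);
translate([0, 249, 0]) cube([249, 3012, 2530]);
translate([3811, 249, 0]) cube([249, 3012, 2530]);


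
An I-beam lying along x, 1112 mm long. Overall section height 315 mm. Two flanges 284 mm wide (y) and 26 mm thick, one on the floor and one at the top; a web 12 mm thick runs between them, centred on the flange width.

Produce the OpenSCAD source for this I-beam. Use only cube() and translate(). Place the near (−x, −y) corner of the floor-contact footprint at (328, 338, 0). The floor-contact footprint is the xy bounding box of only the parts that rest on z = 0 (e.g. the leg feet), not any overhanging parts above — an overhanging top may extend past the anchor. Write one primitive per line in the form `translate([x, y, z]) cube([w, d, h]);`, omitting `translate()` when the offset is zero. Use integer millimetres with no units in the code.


translate([328, 338, 0]) cube([1112, 284, 26]);
translate([328, 474, 26]) cube([1112, 12, 263]);
translate([328, 338, 289]) cube([1112, 284, 26]);


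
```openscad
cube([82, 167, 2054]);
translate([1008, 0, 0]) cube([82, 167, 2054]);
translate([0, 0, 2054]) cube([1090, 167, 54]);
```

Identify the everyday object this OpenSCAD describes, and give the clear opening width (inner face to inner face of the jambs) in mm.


A door frame. The clear opening width is 926 mm.

Two 2054 mm tall posts with a header on top — a door frame. The left jamb is 82 mm wide at x = 0; the right jamb starts at x = 1008. The clear opening is 1008 − 82 = 926 mm.


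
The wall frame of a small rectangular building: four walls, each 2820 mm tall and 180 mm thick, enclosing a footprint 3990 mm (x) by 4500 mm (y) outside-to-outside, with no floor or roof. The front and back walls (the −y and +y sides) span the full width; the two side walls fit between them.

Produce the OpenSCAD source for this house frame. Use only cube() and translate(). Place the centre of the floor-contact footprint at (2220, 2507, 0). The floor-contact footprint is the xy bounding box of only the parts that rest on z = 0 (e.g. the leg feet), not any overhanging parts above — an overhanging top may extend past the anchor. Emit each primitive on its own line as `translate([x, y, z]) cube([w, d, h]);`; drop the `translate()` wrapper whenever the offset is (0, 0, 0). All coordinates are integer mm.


translate([225, 257, 0]) cube([3990, 180, 2820]);
translate([225, 4577, 0]) cube([3990, 180, 2820]);
translate([225, 437, 0]) cube([180, 4140, 2820]);
translate([4035, 437, 0]) cube([180, 4140, 2820]);


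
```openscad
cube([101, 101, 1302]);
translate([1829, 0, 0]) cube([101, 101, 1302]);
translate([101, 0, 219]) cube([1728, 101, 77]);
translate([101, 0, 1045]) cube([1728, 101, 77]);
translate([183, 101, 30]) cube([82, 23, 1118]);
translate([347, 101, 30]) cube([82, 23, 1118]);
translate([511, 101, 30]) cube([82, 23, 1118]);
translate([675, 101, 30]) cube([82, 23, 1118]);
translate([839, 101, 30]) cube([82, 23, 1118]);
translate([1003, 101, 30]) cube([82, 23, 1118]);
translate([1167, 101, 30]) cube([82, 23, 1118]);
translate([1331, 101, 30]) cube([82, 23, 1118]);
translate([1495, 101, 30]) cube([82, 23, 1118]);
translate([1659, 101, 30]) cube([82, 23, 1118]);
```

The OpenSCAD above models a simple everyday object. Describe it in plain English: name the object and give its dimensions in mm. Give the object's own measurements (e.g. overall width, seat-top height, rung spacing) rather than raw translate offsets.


A fence section. Two 101×101 mm posts, 1302 mm tall, stand on the floor with a clear span of 1728 mm between their inner faces. Two horizontal rails of 101×77 mm section span the gap between the posts with their undersides at z = 219 mm and z = 1045 mm, flush with the posts' −y face. 10 pickets, each 82 mm wide, 23 mm thick and 1118 mm tall, are fixed to the +y face of the rails with their bottoms at z = 30 mm, spaced across the span with a 82 mm gap after the −x post and between neighbouring pickets, with 88 mm left before the +x post.


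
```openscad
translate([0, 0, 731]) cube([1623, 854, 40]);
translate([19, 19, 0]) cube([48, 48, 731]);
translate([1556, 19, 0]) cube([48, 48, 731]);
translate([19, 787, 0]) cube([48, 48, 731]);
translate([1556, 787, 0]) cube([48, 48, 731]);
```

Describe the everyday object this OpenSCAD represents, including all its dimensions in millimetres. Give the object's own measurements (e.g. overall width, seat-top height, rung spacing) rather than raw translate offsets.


A rectangular dining table. The top is 1623×854×40 mm with its upper surface at z = 771 mm. It stands on four 48×48 mm square legs, each inset 19 mm from the nearest pair of top edges, running from the floor to the underside of the top.


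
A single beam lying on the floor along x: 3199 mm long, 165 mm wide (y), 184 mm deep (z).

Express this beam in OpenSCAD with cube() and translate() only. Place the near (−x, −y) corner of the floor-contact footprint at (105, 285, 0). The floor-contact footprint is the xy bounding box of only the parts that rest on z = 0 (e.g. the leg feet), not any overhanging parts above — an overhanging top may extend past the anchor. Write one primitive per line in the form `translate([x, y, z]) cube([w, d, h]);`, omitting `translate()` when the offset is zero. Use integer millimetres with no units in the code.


translate([105, 285, 0]) cube([3199, 165, 184]);


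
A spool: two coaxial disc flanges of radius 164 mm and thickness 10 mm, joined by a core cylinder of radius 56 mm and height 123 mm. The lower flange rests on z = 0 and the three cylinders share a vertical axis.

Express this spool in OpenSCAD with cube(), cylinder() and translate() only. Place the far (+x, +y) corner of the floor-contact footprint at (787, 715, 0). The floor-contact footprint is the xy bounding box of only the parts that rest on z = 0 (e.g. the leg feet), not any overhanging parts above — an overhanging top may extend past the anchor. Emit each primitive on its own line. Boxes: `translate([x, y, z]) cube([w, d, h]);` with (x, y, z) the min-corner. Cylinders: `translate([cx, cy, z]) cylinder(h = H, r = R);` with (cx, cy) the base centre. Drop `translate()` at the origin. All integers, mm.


translate([623, 551, 0]) cylinder(h = 10, r = 164);
translate([623, 551, 10]) cylinder(h = 123, r = 56);
translate([623, 551, 133]) cylinder(h = 10, r = 164);


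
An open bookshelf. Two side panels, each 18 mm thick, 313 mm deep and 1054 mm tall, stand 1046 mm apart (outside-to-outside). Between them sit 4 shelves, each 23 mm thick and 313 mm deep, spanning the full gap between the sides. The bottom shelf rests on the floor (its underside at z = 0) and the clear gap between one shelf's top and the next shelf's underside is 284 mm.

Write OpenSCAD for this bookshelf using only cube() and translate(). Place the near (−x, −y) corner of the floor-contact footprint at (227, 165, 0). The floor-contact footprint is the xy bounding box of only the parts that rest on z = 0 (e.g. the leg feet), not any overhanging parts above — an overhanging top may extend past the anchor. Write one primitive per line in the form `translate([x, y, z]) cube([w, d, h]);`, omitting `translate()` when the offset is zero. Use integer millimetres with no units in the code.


translate([227, 165, 0]) cube([18, 313, 1054]);
translate([1255, 165, 0]) cube([18, 313, 1054]);
translate([245, 165, 0]) cube([1010, 313, 23]);
translate([245, 165, 307]) cube([1010, 313, 23]);
translate([245, 165, 614]) cube([1010, 313, 23]);
translate([245, 165, 921]) cube([1010, 313, 23]);


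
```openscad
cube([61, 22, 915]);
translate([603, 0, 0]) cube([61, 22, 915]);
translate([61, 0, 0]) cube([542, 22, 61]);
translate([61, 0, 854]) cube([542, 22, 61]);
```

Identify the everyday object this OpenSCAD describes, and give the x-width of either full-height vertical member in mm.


A picture frame. The border width is 61 mm.

Four thin pieces enclosing a rectangular opening — a picture frame. The two full-height stiles are 915 mm tall; the top rail sits at z = 854 and is 61 mm tall, so the border above the opening is 915 − 854 = 61 mm, matching the stile x-width.


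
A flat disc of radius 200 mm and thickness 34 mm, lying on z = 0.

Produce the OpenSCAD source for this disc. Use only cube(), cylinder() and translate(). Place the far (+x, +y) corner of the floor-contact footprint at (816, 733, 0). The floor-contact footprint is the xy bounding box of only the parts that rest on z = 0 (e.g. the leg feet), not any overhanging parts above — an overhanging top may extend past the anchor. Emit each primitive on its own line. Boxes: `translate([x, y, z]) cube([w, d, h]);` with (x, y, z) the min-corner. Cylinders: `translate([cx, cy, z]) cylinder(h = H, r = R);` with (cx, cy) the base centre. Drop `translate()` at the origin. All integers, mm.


translate([616, 533, 0]) cylinder(h = 34, r = 200);


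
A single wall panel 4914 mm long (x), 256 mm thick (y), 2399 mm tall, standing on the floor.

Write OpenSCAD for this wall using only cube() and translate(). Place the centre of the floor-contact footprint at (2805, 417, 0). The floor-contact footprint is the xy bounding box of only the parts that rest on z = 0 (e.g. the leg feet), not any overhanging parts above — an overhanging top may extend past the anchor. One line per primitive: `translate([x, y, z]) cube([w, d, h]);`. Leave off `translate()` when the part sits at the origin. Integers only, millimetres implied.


translate([348, 289, 0]) cube([4914, 256, 2399]);


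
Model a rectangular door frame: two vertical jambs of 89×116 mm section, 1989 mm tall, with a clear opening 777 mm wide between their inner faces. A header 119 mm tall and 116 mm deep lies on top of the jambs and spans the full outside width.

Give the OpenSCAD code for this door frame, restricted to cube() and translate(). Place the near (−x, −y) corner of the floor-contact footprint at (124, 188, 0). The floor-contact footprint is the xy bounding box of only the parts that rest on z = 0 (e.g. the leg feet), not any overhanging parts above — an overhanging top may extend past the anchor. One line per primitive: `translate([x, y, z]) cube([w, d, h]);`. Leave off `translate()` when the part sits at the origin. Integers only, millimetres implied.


translate([124, 188, 0]) cube([89, 116, 1989]);
translate([990, 188, 0]) cube([89, 116, 1989]);
translate([124, 188, 1989]) cube([955, 116, 119]);


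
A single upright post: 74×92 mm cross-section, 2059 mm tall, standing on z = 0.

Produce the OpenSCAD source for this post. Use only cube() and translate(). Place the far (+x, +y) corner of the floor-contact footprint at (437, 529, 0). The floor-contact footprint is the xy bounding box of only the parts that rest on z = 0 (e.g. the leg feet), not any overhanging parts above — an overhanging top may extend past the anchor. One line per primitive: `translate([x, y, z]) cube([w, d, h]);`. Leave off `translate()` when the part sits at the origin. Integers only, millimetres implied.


translate([363, 437, 0]) cube([74, 92, 2059]);
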